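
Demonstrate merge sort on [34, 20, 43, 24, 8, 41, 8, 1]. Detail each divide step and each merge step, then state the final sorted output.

Merge sort trace:

Split: [34, 20, 43, 24, 8, 41, 8, 1] -> [34, 20, 43, 24] and [8, 41, 8, 1]
  Split: [34, 20, 43, 24] -> [34, 20] and [43, 24]
    Split: [34, 20] -> [34] and [20]
    Merge: [34] + [20] -> [20, 34]
    Split: [43, 24] -> [43] and [24]
    Merge: [43] + [24] -> [24, 43]
  Merge: [20, 34] + [24, 43] -> [20, 24, 34, 43]
  Split: [8, 41, 8, 1] -> [8, 41] and [8, 1]
    Split: [8, 41] -> [8] and [41]
    Merge: [8] + [41] -> [8, 41]
    Split: [8, 1] -> [8] and [1]
    Merge: [8] + [1] -> [1, 8]
  Merge: [8, 41] + [1, 8] -> [1, 8, 8, 41]
Merge: [20, 24, 34, 43] + [1, 8, 8, 41] -> [1, 8, 8, 20, 24, 34, 41, 43]

Final sorted array: [1, 8, 8, 20, 24, 34, 41, 43]

The merge sort proceeds by recursively splitting the array and merging sorted halves.
After all merges, the sorted array is [1, 8, 8, 20, 24, 34, 41, 43].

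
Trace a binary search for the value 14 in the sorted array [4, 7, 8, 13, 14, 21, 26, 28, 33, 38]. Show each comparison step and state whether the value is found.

Binary search for 14 in [4, 7, 8, 13, 14, 21, 26, 28, 33, 38]:

lo=0, hi=9, mid=4, arr[mid]=14 -> Found target at index 4!

Binary search finds 14 at index 4 after 1 comparisons. The search repeatedly halves the search space by comparing with the middle element.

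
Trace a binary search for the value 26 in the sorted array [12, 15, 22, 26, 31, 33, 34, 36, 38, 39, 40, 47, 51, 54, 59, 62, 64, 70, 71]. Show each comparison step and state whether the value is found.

Binary search for 26 in [12, 15, 22, 26, 31, 33, 34, 36, 38, 39, 40, 47, 51, 54, 59, 62, 64, 70, 71]:

lo=0, hi=18, mid=9, arr[mid]=39 -> 39 > 26, search left half
lo=0, hi=8, mid=4, arr[mid]=31 -> 31 > 26, search left half
lo=0, hi=3, mid=1, arr[mid]=15 -> 15 < 26, search right half
lo=2, hi=3, mid=2, arr[mid]=22 -> 22 < 26, search right half
lo=3, hi=3, mid=3, arr[mid]=26 -> Found target at index 3!

Binary search finds 26 at index 3 after 5 comparisons. The search repeatedly halves the search space by comparing with the middle element.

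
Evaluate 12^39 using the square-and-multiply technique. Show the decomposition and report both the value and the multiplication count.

Computing 12^39 by squaring (build up from 12^1; each line after the first costs one multiplication):

12^1 = 12
12^2 = (12^1)^2 = 12^2 = 144
12^4 = (12^2)^2 = 144^2 = 20736
12^8 = (12^4)^2 = 20736^2 = 429981696
12^9 = 12 * 12^8 = 12 * 429981696 = 5159780352
12^18 = (12^9)^2 = 5159780352^2 = 26623333280885243904
12^19 = 12 * 12^18 = 12 * 26623333280885243904 = 319479999370622926848
12^38 = (12^19)^2 = 319479999370622926848^2 = 102067469997853225734913580209377959215104
12^39 = 12 * 12^38 = 12 * 102067469997853225734913580209377959215104 = 1224809639974238708818962962512535510581248

Result: 1224809639974238708818962962512535510581248
Multiplications needed: 8 (8 lines after 12^1)

12^39 = 1224809639974238708818962962512535510581248. Using exponentiation by squaring, this requires 8 multiplications. The key idea: if the exponent is even, square the half-power; if odd, multiply by the base once.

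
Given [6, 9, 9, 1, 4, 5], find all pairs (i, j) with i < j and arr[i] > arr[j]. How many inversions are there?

Finding inversions in [6, 9, 9, 1, 4, 5]:

(0, 3): arr[0]=6 > arr[3]=1
(0, 4): arr[0]=6 > arr[4]=4
(0, 5): arr[0]=6 > arr[5]=5
(1, 3): arr[1]=9 > arr[3]=1
(1, 4): arr[1]=9 > arr[4]=4
(1, 5): arr[1]=9 > arr[5]=5
(2, 3): arr[2]=9 > arr[3]=1
(2, 4): arr[2]=9 > arr[4]=4
(2, 5): arr[2]=9 > arr[5]=5

Total inversions: 9

The array has 9 inversion(s): (0,3), (0,4), (0,5), (1,3), (1,4), (1,5), (2,3), (2,4), (2,5). Each pair (i,j) satisfies i < j and arr[i] > arr[j].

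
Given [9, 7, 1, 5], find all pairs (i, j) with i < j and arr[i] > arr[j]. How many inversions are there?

Finding inversions in [9, 7, 1, 5]:

(0, 1): arr[0]=9 > arr[1]=7
(0, 2): arr[0]=9 > arr[2]=1
(0, 3): arr[0]=9 > arr[3]=5
(1, 2): arr[1]=7 > arr[2]=1
(1, 3): arr[1]=7 > arr[3]=5

Total inversions: 5

The array has 5 inversion(s): (0,1), (0,2), (0,3), (1,2), (1,3). Each pair (i,j) satisfies i < j and arr[i] > arr[j].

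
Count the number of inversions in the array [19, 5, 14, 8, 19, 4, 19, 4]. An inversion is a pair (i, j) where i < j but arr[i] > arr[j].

Finding inversions in [19, 5, 14, 8, 19, 4, 19, 4]:

(0, 1): arr[0]=19 > arr[1]=5
(0, 2): arr[0]=19 > arr[2]=14
(0, 3): arr[0]=19 > arr[3]=8
(0, 5): arr[0]=19 > arr[5]=4
(0, 7): arr[0]=19 > arr[7]=4
(1, 5): arr[1]=5 > arr[5]=4
(1, 7): arr[1]=5 > arr[7]=4
(2, 3): arr[2]=14 > arr[3]=8
(2, 5): arr[2]=14 > arr[5]=4
(2, 7): arr[2]=14 > arr[7]=4
(3, 5): arr[3]=8 > arr[5]=4
(3, 7): arr[3]=8 > arr[7]=4
(4, 5): arr[4]=19 > arr[5]=4
(4, 7): arr[4]=19 > arr[7]=4
(6, 7): arr[6]=19 > arr[7]=4

Total inversions: 15

The array has 15 inversion(s): (0,1), (0,2), (0,3), (0,5), (0,7), (1,5), (1,7), (2,3), (2,5), (2,7), (3,5), (3,7), (4,5), (4,7), (6,7). Each pair (i,j) satisfies i < j and arr[i] > arr[j].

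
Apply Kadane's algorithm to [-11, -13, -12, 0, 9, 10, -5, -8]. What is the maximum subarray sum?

Using Kadane's algorithm on [-11, -13, -12, 0, 9, 10, -5, -8]:

Scanning through the array:
Position 1 (value -13): max_ending_here = -13, max_so_far = -11
Position 2 (value -12): max_ending_here = -12, max_so_far = -11
Position 3 (value 0): max_ending_here = 0, max_so_far = 0
Position 4 (value 9): max_ending_here = 9, max_so_far = 9
Position 5 (value 10): max_ending_here = 19, max_so_far = 19
Position 6 (value -5): max_ending_here = 14, max_so_far = 19
Position 7 (value -8): max_ending_here = 6, max_so_far = 19

Maximum subarray: [0, 9, 10]
Maximum sum: 19

The maximum subarray is [0, 9, 10] with sum 19. This subarray runs from index 3 to index 5.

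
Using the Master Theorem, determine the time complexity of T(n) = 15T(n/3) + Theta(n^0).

Master Theorem for T(n) = 15T(n/3) + O(n^0):

a = 15, b = 3, c = 0
log_b(a) = log_3(15) = 2.4650

Case 1: c = 0 < log_3(15) = 2.4650
T(n) = O(n^(log_3 15))

For T(n) = 15T(n/3) + O(n^0): log_3(15) = 2.4650. This is Case 1 of the Master Theorem (c < log_b(a), work dominated by leaves), giving O(n^(log_3 15)).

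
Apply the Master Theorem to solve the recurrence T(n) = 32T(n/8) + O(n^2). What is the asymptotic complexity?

Master Theorem for T(n) = 32T(n/8) + O(n^2):

a = 32, b = 8, c = 2
log_b(a) = log_8(32) = 1.6667

Case 3: c = 2 > log_8(32) = 1.6667
T(n) = O(n^2) = O(n^2)

For T(n) = 32T(n/8) + O(n^2): log_8(32) = 1.6667. This is Case 3 of the Master Theorem (c > log_b(a), work dominated by root), giving O(n^2).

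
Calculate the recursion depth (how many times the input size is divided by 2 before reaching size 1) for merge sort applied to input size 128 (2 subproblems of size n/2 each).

For divide and conquer with division factor 2:

Problem sizes at each level:
Level 0: 128
Level 1: 64
Level 2: 32
Level 3: 16
Level 4: 8
Level 5: 4
Level 6: 2
Level 7: 1

The root is level 0 and the size-1 base case is level 7 (the tree spans levels 0 through 7, i.e. 8 levels counting the root), so the depth is the number of divisions: log_2(128) = 7

The recursion tree depth is log_2(128) = 7. At each level, the problem size is divided by 2, so it takes 7 divisions to reduce to a base case of size 1. The algorithm makes 2 recursive calls at each level.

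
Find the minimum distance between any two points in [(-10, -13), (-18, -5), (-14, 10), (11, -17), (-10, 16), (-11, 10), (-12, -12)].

Computing all pairwise distances among 7 points:

d((-10, -13), (-18, -5)) = 11.3137
d((-10, -13), (-14, 10)) = 23.3452
d((-10, -13), (11, -17)) = 21.3776
d((-10, -13), (-10, 16)) = 29.0
d((-10, -13), (-11, 10)) = 23.0217
d((-10, -13), (-12, -12)) = 2.2361 <-- minimum
d((-18, -5), (-14, 10)) = 15.5242
d((-18, -5), (11, -17)) = 31.3847
d((-18, -5), (-10, 16)) = 22.4722
d((-18, -5), (-11, 10)) = 16.5529
d((-18, -5), (-12, -12)) = 9.2195
d((-14, 10), (11, -17)) = 36.7967
d((-14, 10), (-10, 16)) = 7.2111
d((-14, 10), (-11, 10)) = 3.0
d((-14, 10), (-12, -12)) = 22.0907
d((11, -17), (-10, 16)) = 39.1152
d((11, -17), (-11, 10)) = 34.8281
d((11, -17), (-12, -12)) = 23.5372
d((-10, 16), (-11, 10)) = 6.0828
d((-10, 16), (-12, -12)) = 28.0713
d((-11, 10), (-12, -12)) = 22.0227

Closest pair: (-10, -13) and (-12, -12) with distance 2.2361

The closest pair is (-10, -13) and (-12, -12) with Euclidean distance 2.2361. For 7 points, brute-force pairwise comparison is shown above. For large n, the divide-and-conquer algorithm (sort by x, recurse on halves, check the dividing strip) achieves O(n log n).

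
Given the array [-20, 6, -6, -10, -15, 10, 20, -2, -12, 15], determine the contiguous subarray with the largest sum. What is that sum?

Using Kadane's algorithm on [-20, 6, -6, -10, -15, 10, 20, -2, -12, 15]:

Scanning through the array:
Position 1 (value 6): max_ending_here = 6, max_so_far = 6
Position 2 (value -6): max_ending_here = 0, max_so_far = 6
Position 3 (value -10): max_ending_here = -10, max_so_far = 6
Position 4 (value -15): max_ending_here = -15, max_so_far = 6
Position 5 (value 10): max_ending_here = 10, max_so_far = 10
Position 6 (value 20): max_ending_here = 30, max_so_far = 30
Position 7 (value -2): max_ending_here = 28, max_so_far = 30
Position 8 (value -12): max_ending_here = 16, max_so_far = 30
Position 9 (value 15): max_ending_here = 31, max_so_far = 31

Maximum subarray: [10, 20, -2, -12, 15]
Maximum sum: 31

The maximum subarray is [10, 20, -2, -12, 15] with sum 31. This subarray runs from index 5 to index 9.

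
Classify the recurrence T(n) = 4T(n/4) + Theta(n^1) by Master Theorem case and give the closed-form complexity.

Master Theorem for T(n) = 4T(n/4) + O(n^1):

a = 4, b = 4, c = 1
log_b(a) = log_4(4) = 1.0000

Case 2: c = 1 = log_4(4) = 1.0000
T(n) = O(n^1 log n) = O(n log n)

For T(n) = 4T(n/4) + O(n^1): log_4(4) = 1.0000. This is Case 2 of the Master Theorem (c = log_b(a), equal work at all levels), giving O(n log n).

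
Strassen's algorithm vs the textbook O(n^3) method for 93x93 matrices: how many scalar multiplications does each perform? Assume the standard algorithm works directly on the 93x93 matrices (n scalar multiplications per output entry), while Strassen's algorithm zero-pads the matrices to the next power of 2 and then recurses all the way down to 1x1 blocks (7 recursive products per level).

Matrix multiplication for 93x93 matrices:

Strassen's algorithm requires power-of-2 dimensions. Pad 93x93 to 128x128 (next power of 2).

Standard algorithm: 93^3 = 804357 multiplications
Strassen's algorithm: 7^(log2(128)) = 7^7 = 823543 multiplications
Difference: 804357 - 823543 = -19186 (Strassen uses MORE here due to padding overhead — for small or just-over-power-of-2 n, padding can outweigh the per-level savings)

Standard: 804357 multiplications (93^3). Strassen: 823543 multiplications (7^7, after padding to 128x128). Strassen reduces 8 recursive multiplications to 7 at each level.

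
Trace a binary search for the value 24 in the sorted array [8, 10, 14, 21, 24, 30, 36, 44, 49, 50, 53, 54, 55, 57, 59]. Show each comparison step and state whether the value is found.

Binary search for 24 in [8, 10, 14, 21, 24, 30, 36, 44, 49, 50, 53, 54, 55, 57, 59]:

lo=0, hi=14, mid=7, arr[mid]=44 -> 44 > 24, search left half
lo=0, hi=6, mid=3, arr[mid]=21 -> 21 < 24, search right half
lo=4, hi=6, mid=5, arr[mid]=30 -> 30 > 24, search left half
lo=4, hi=4, mid=4, arr[mid]=24 -> Found target at index 4!

Binary search finds 24 at index 4 after 4 comparisons. The search repeatedly halves the search space by comparing with the middle element.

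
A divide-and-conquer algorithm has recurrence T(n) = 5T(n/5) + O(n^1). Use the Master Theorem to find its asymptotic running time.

Master Theorem for T(n) = 5T(n/5) + O(n^1):

a = 5, b = 5, c = 1
log_b(a) = log_5(5) = 1.0000

Case 2: c = 1 = log_5(5) = 1.0000
T(n) = O(n^1 log n) = O(n log n)

For T(n) = 5T(n/5) + O(n^1): log_5(5) = 1.0000. This is Case 2 of the Master Theorem (c = log_b(a), equal work at all levels), giving O(n log n).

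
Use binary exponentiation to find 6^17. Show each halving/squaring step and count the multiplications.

Computing 6^17 by squaring (build up from 6^1; each line after the first costs one multiplication):

6^1 = 6
6^2 = (6^1)^2 = 6^2 = 36
6^4 = (6^2)^2 = 36^2 = 1296
6^8 = (6^4)^2 = 1296^2 = 1679616
6^16 = (6^8)^2 = 1679616^2 = 2821109907456
6^17 = 6 * 6^16 = 6 * 2821109907456 = 16926659444736

Result: 16926659444736
Multiplications needed: 5 (5 lines after 6^1)

6^17 = 16926659444736. Using exponentiation by squaring, this requires 5 multiplications. The key idea: if the exponent is even, square the half-power; if odd, multiply by the base once.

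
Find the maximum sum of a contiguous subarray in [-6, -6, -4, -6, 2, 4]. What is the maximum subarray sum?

Using Kadane's algorithm on [-6, -6, -4, -6, 2, 4]:

Scanning through the array:
Position 1 (value -6): max_ending_here = -6, max_so_far = -6
Position 2 (value -4): max_ending_here = -4, max_so_far = -4
Position 3 (value -6): max_ending_here = -6, max_so_far = -4
Position 4 (value 2): max_ending_here = 2, max_so_far = 2
Position 5 (value 4): max_ending_here = 6, max_so_far = 6

Maximum subarray: [2, 4]
Maximum sum: 6

The maximum subarray is [2, 4] with sum 6. This subarray runs from index 4 to index 5.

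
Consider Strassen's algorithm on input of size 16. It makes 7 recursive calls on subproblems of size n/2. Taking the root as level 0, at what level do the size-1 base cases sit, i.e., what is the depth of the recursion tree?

For divide and conquer with division factor 2:

Problem sizes at each level:
Level 0: 16
Level 1: 8
Level 2: 4
Level 3: 2
Level 4: 1

The root is level 0 and the size-1 base case is level 4 (the tree spans levels 0 through 4, i.e. 5 levels counting the root), so the depth is the number of divisions: log_2(16) = 4

The recursion tree depth is log_2(16) = 4. At each level, the problem size is divided by 2, so it takes 4 divisions to reduce to a base case of size 1. The algorithm makes 7 recursive calls at each level.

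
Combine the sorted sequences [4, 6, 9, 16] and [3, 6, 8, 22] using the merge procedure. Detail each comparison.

Merging process:

Compare 4 vs 3: take 3 from right. Merged: [3]
Compare 4 vs 6: take 4 from left. Merged: [3, 4]
Compare 6 vs 6: take 6 from left. Merged: [3, 4, 6]
Compare 9 vs 6: take 6 from right. Merged: [3, 4, 6, 6]
Compare 9 vs 8: take 8 from right. Merged: [3, 4, 6, 6, 8]
Compare 9 vs 22: take 9 from left. Merged: [3, 4, 6, 6, 8, 9]
Compare 16 vs 22: take 16 from left. Merged: [3, 4, 6, 6, 8, 9, 16]
Append remaining from right: [22]. Merged: [3, 4, 6, 6, 8, 9, 16, 22]

Final merged array: [3, 4, 6, 6, 8, 9, 16, 22]
Total comparisons: 7

The merged array is [3, 4, 6, 6, 8, 9, 16, 22], requiring 7 comparisons. The merge step runs in O(n) time where n is the total number of elements.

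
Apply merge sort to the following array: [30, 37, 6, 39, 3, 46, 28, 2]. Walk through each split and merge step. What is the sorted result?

Merge sort trace:

Split: [30, 37, 6, 39, 3, 46, 28, 2] -> [30, 37, 6, 39] and [3, 46, 28, 2]
  Split: [30, 37, 6, 39] -> [30, 37] and [6, 39]
    Split: [30, 37] -> [30] and [37]
    Merge: [30] + [37] -> [30, 37]
    Split: [6, 39] -> [6] and [39]
    Merge: [6] + [39] -> [6, 39]
  Merge: [30, 37] + [6, 39] -> [6, 30, 37, 39]
  Split: [3, 46, 28, 2] -> [3, 46] and [28, 2]
    Split: [3, 46] -> [3] and [46]
    Merge: [3] + [46] -> [3, 46]
    Split: [28, 2] -> [28] and [2]
    Merge: [28] + [2] -> [2, 28]
  Merge: [3, 46] + [2, 28] -> [2, 3, 28, 46]
Merge: [6, 30, 37, 39] + [2, 3, 28, 46] -> [2, 3, 6, 28, 30, 37, 39, 46]

Final sorted array: [2, 3, 6, 28, 30, 37, 39, 46]

The merge sort proceeds by recursively splitting the array and merging sorted halves.
After all merges, the sorted array is [2, 3, 6, 28, 30, 37, 39, 46].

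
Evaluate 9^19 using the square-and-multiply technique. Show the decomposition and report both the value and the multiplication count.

Computing 9^19 by squaring (build up from 9^1; each line after the first costs one multiplication):

9^1 = 9
9^2 = (9^1)^2 = 9^2 = 81
9^4 = (9^2)^2 = 81^2 = 6561
9^8 = (9^4)^2 = 6561^2 = 43046721
9^9 = 9 * 9^8 = 9 * 43046721 = 387420489
9^18 = (9^9)^2 = 387420489^2 = 150094635296999121
9^19 = 9 * 9^18 = 9 * 150094635296999121 = 1350851717672992089

Result: 1350851717672992089
Multiplications needed: 6 (6 lines after 9^1)

9^19 = 1350851717672992089. Using exponentiation by squaring, this requires 6 multiplications. The key idea: if the exponent is even, square the half-power; if odd, multiply by the base once.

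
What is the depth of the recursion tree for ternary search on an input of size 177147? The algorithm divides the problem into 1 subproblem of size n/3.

For divide and conquer with division factor 3:

Problem sizes at each level:
Level 0: 177147
Level 1: 59049
Level 2: 19683
Level 3: 6561
Level 4: 2187
Level 5: 729
Level 6: 243
Level 7: 81
Level 8: 27
Level 9: 9
Level 10: 3
Level 11: 1

The root is level 0 and the size-1 base case is level 11 (the tree spans levels 0 through 11, i.e. 12 levels counting the root), so the depth is the number of divisions: log_3(177147) = 11

The recursion tree depth is log_3(177147) = 11. At each level, the problem size is divided by 3, so it takes 11 divisions to reduce to a base case of size 1. The algorithm makes 1 recursive call at each level.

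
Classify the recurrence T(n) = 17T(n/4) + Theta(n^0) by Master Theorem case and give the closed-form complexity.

Master Theorem for T(n) = 17T(n/4) + O(n^0):

a = 17, b = 4, c = 0
log_b(a) = log_4(17) = 2.0437

Case 1: c = 0 < log_4(17) = 2.0437
T(n) = O(n^(log_4 17))

For T(n) = 17T(n/4) + O(n^0): log_4(17) = 2.0437. This is Case 1 of the Master Theorem (c < log_b(a), work dominated by leaves), giving O(n^(log_4 17)).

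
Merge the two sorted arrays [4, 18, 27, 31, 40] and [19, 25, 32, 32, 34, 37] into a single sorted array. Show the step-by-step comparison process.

Merging process:

Compare 4 vs 19: take 4 from left. Merged: [4]
Compare 18 vs 19: take 18 from left. Merged: [4, 18]
Compare 27 vs 19: take 19 from right. Merged: [4, 18, 19]
Compare 27 vs 25: take 25 from right. Merged: [4, 18, 19, 25]
Compare 27 vs 32: take 27 from left. Merged: [4, 18, 19, 25, 27]
Compare 31 vs 32: take 31 from left. Merged: [4, 18, 19, 25, 27, 31]
Compare 40 vs 32: take 32 from right. Merged: [4, 18, 19, 25, 27, 31, 32]
Compare 40 vs 32: take 32 from right. Merged: [4, 18, 19, 25, 27, 31, 32, 32]
Compare 40 vs 34: take 34 from right. Merged: [4, 18, 19, 25, 27, 31, 32, 32, 34]
Compare 40 vs 37: take 37 from right. Merged: [4, 18, 19, 25, 27, 31, 32, 32, 34, 37]
Append remaining from left: [40]. Merged: [4, 18, 19, 25, 27, 31, 32, 32, 34, 37, 40]

Final merged array: [4, 18, 19, 25, 27, 31, 32, 32, 34, 37, 40]
Total comparisons: 10

The merged array is [4, 18, 19, 25, 27, 31, 32, 32, 34, 37, 40], requiring 10 comparisons. The merge step runs in O(n) time where n is the total number of elements.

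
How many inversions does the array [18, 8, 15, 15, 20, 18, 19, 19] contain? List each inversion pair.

Finding inversions in [18, 8, 15, 15, 20, 18, 19, 19]:

(0, 1): arr[0]=18 > arr[1]=8
(0, 2): arr[0]=18 > arr[2]=15
(0, 3): arr[0]=18 > arr[3]=15
(4, 5): arr[4]=20 > arr[5]=18
(4, 6): arr[4]=20 > arr[6]=19
(4, 7): arr[4]=20 > arr[7]=19

Total inversions: 6

The array has 6 inversion(s): (0,1), (0,2), (0,3), (4,5), (4,6), (4,7). Each pair (i,j) satisfies i < j and arr[i] > arr[j].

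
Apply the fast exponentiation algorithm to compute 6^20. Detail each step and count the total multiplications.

Computing 6^20 by squaring (build up from 6^1; each line after the first costs one multiplication):

6^1 = 6
6^2 = (6^1)^2 = 6^2 = 36
6^4 = (6^2)^2 = 36^2 = 1296
6^5 = 6 * 6^4 = 6 * 1296 = 7776
6^10 = (6^5)^2 = 7776^2 = 60466176
6^20 = (6^10)^2 = 60466176^2 = 3656158440062976

Result: 3656158440062976
Multiplications needed: 5 (5 lines after 6^1)

6^20 = 3656158440062976. Using exponentiation by squaring, this requires 5 multiplications. The key idea: if the exponent is even, square the half-power; if odd, multiply by the base once.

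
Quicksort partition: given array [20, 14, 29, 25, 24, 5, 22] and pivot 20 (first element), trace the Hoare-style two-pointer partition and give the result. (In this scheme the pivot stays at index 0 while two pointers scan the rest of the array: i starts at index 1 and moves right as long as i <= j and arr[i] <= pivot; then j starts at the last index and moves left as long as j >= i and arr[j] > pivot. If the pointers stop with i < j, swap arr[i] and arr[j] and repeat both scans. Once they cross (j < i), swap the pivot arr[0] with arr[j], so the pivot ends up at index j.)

Hoare-style two-pointer partition with pivot = 20:

Initial array: [20, 14, 29, 25, 24, 5, 22]

Pointers start at i = 1, j = 6.
i stops at index 2 (arr[2]=29 > 20), j stops at index 5 (arr[5]=5 <= 20): swap arr[2] and arr[5], array becomes [20, 14, 5, 25, 24, 29, 22]
i ends at 3, j ends at 2: the pointers have crossed (j < i), so scanning stops.

Swap pivot arr[0] with arr[2] to place pivot at position 2: [5, 14, 20, 25, 24, 29, 22]
Pivot position: 2

After partitioning with pivot 20, the array becomes [5, 14, 20, 25, 24, 29, 22]. The pivot is placed at index 2. All elements to the left of the pivot are <= 20, and all elements to the right are > 20.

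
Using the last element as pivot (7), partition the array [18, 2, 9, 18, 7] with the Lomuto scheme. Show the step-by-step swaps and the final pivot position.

Lomuto partition with pivot = 7:

Initial array: [18, 2, 9, 18, 7]

arr[0]=18 > 7: no swap
arr[1]=2 <= 7: swap with position 0, array becomes [2, 18, 9, 18, 7]
arr[2]=9 > 7: no swap
arr[3]=18 > 7: no swap

Place pivot at position 1: [2, 7, 9, 18, 18]
Pivot position: 1

After partitioning with pivot 7, the array becomes [2, 7, 9, 18, 18]. The pivot is placed at index 1. All elements to the left of the pivot are <= 7, and all elements to the right are > 7.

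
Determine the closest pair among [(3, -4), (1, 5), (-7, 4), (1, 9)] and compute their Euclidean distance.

Computing all pairwise distances among 4 points:

d((3, -4), (1, 5)) = 9.2195
d((3, -4), (-7, 4)) = 12.8062
d((3, -4), (1, 9)) = 13.1529
d((1, 5), (-7, 4)) = 8.0623
d((1, 5), (1, 9)) = 4.0 <-- minimum
d((-7, 4), (1, 9)) = 9.434

Closest pair: (1, 5) and (1, 9) with distance 4.0

The closest pair is (1, 5) and (1, 9) with Euclidean distance 4.0. For 4 points, brute-force pairwise comparison is shown above. For large n, the divide-and-conquer algorithm (sort by x, recurse on halves, check the dividing strip) achieves O(n log n).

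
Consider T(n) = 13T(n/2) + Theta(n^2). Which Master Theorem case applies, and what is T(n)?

Master Theorem for T(n) = 13T(n/2) + O(n^2):

a = 13, b = 2, c = 2
log_b(a) = log_2(13) = 3.7004

Case 1: c = 2 < log_2(13) = 3.7004
T(n) = O(n^(log_2 13))

For T(n) = 13T(n/2) + O(n^2): log_2(13) = 3.7004. This is Case 1 of the Master Theorem (c < log_b(a), work dominated by leaves), giving O(n^(log_2 13)).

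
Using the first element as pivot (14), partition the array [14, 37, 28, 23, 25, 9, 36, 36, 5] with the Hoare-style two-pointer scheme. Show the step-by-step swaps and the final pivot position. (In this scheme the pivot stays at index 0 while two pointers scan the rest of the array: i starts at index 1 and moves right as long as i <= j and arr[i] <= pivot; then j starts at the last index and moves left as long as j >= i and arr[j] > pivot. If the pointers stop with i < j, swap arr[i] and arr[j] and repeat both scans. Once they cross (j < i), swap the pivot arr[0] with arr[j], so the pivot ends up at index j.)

Hoare-style two-pointer partition with pivot = 14:

Initial array: [14, 37, 28, 23, 25, 9, 36, 36, 5]

Pointers start at i = 1, j = 8.
i stops at index 1 (arr[1]=37 > 14), j stops at index 8 (arr[8]=5 <= 14): swap arr[1] and arr[8], array becomes [14, 5, 28, 23, 25, 9, 36, 36, 37]
i stops at index 2 (arr[2]=28 > 14), j stops at index 5 (arr[5]=9 <= 14): swap arr[2] and arr[5], array becomes [14, 5, 9, 23, 25, 28, 36, 36, 37]
i ends at 3, j ends at 2: the pointers have crossed (j < i), so scanning stops.

Swap pivot arr[0] with arr[2] to place pivot at position 2: [9, 5, 14, 23, 25, 28, 36, 36, 37]
Pivot position: 2

After partitioning with pivot 14, the array becomes [9, 5, 14, 23, 25, 28, 36, 36, 37]. The pivot is placed at index 2. All elements to the left of the pivot are <= 14, and all elements to the right are > 14.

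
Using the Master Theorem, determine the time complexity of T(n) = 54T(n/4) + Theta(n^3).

Master Theorem for T(n) = 54T(n/4) + O(n^3):

a = 54, b = 4, c = 3
log_b(a) = log_4(54) = 2.8774

Case 3: c = 3 > log_4(54) = 2.8774
T(n) = O(n^3) = O(n^3)

For T(n) = 54T(n/4) + O(n^3): log_4(54) = 2.8774. This is Case 3 of the Master Theorem (c > log_b(a), work dominated by root), giving O(n^3).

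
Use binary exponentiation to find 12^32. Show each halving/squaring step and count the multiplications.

Computing 12^32 by squaring (build up from 12^1; each line after the first costs one multiplication):

12^1 = 12
12^2 = (12^1)^2 = 12^2 = 144
12^4 = (12^2)^2 = 144^2 = 20736
12^8 = (12^4)^2 = 20736^2 = 429981696
12^16 = (12^8)^2 = 429981696^2 = 184884258895036416
12^32 = (12^16)^2 = 184884258895036416^2 = 34182189187166852111368841966125056

Result: 34182189187166852111368841966125056
Multiplications needed: 5 (5 lines after 12^1)

12^32 = 34182189187166852111368841966125056. Using exponentiation by squaring, this requires 5 multiplications. The key idea: if the exponent is even, square the half-power; if odd, multiply by the base once.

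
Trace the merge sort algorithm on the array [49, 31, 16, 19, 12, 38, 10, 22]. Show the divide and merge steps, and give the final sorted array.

Merge sort trace:

Split: [49, 31, 16, 19, 12, 38, 10, 22] -> [49, 31, 16, 19] and [12, 38, 10, 22]
  Split: [49, 31, 16, 19] -> [49, 31] and [16, 19]
    Split: [49, 31] -> [49] and [31]
    Merge: [49] + [31] -> [31, 49]
    Split: [16, 19] -> [16] and [19]
    Merge: [16] + [19] -> [16, 19]
  Merge: [31, 49] + [16, 19] -> [16, 19, 31, 49]
  Split: [12, 38, 10, 22] -> [12, 38] and [10, 22]
    Split: [12, 38] -> [12] and [38]
    Merge: [12] + [38] -> [12, 38]
    Split: [10, 22] -> [10] and [22]
    Merge: [10] + [22] -> [10, 22]
  Merge: [12, 38] + [10, 22] -> [10, 12, 22, 38]
Merge: [16, 19, 31, 49] + [10, 12, 22, 38] -> [10, 12, 16, 19, 22, 31, 38, 49]

Final sorted array: [10, 12, 16, 19, 22, 31, 38, 49]

The merge sort proceeds by recursively splitting the array and merging sorted halves.
After all merges, the sorted array is [10, 12, 16, 19, 22, 31, 38, 49].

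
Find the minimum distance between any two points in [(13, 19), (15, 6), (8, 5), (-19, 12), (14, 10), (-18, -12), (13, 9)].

Computing all pairwise distances among 7 points:

d((13, 19), (15, 6)) = 13.1529
d((13, 19), (8, 5)) = 14.8661
d((13, 19), (-19, 12)) = 32.7567
d((13, 19), (14, 10)) = 9.0554
d((13, 19), (-18, -12)) = 43.8406
d((13, 19), (13, 9)) = 10.0
d((15, 6), (8, 5)) = 7.0711
d((15, 6), (-19, 12)) = 34.5254
d((15, 6), (14, 10)) = 4.1231
d((15, 6), (-18, -12)) = 37.5899
d((15, 6), (13, 9)) = 3.6056
d((8, 5), (-19, 12)) = 27.8927
d((8, 5), (14, 10)) = 7.8102
d((8, 5), (-18, -12)) = 31.0644
d((8, 5), (13, 9)) = 6.4031
d((-19, 12), (14, 10)) = 33.0606
d((-19, 12), (-18, -12)) = 24.0208
d((-19, 12), (13, 9)) = 32.1403
d((14, 10), (-18, -12)) = 38.833
d((14, 10), (13, 9)) = 1.4142 <-- minimum
d((-18, -12), (13, 9)) = 37.4433

Closest pair: (14, 10) and (13, 9) with distance 1.4142

The closest pair is (14, 10) and (13, 9) with Euclidean distance 1.4142. For 7 points, brute-force pairwise comparison is shown above. For large n, the divide-and-conquer algorithm (sort by x, recurse on halves, check the dividing strip) achieves O(n log n).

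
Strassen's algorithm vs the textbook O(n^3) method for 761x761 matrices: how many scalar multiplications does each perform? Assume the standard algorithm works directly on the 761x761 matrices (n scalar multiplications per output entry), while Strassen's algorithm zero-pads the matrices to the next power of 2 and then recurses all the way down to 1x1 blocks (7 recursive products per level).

Matrix multiplication for 761x761 matrices:

Strassen's algorithm requires power-of-2 dimensions. Pad 761x761 to 1024x1024 (next power of 2).

Standard algorithm: 761^3 = 440711081 multiplications
Strassen's algorithm: 7^(log2(1024)) = 7^10 = 282475249 multiplications
Savings: 440711081 - 282475249 = 158235832 multiplications

Standard: 440711081 multiplications (761^3). Strassen: 282475249 multiplications (7^10, after padding to 1024x1024). Strassen reduces 8 recursive multiplications to 7 at each level.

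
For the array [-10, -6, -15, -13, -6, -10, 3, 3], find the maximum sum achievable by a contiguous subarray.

Using Kadane's algorithm on [-10, -6, -15, -13, -6, -10, 3, 3]:

Scanning through the array:
Position 1 (value -6): max_ending_here = -6, max_so_far = -6
Position 2 (value -15): max_ending_here = -15, max_so_far = -6
Position 3 (value -13): max_ending_here = -13, max_so_far = -6
Position 4 (value -6): max_ending_here = -6, max_so_far = -6
Position 5 (value -10): max_ending_here = -10, max_so_far = -6
Position 6 (value 3): max_ending_here = 3, max_so_far = 3
Position 7 (value 3): max_ending_here = 6, max_so_far = 6

Maximum subarray: [3, 3]
Maximum sum: 6

The maximum subarray is [3, 3] with sum 6. This subarray runs from index 6 to index 7.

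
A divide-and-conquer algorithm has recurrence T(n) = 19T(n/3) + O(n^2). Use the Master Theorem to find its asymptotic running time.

Master Theorem for T(n) = 19T(n/3) + O(n^2):

a = 19, b = 3, c = 2
log_b(a) = log_3(19) = 2.6801

Case 1: c = 2 < log_3(19) = 2.6801
T(n) = O(n^(log_3 19))

For T(n) = 19T(n/3) + O(n^2): log_3(19) = 2.6801. This is Case 1 of the Master Theorem (c < log_b(a), work dominated by leaves), giving O(n^(log_3 19)).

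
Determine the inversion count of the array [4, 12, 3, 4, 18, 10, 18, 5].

Finding inversions in [4, 12, 3, 4, 18, 10, 18, 5]:

(0, 2): arr[0]=4 > arr[2]=3
(1, 2): arr[1]=12 > arr[2]=3
(1, 3): arr[1]=12 > arr[3]=4
(1, 5): arr[1]=12 > arr[5]=10
(1, 7): arr[1]=12 > arr[7]=5
(4, 5): arr[4]=18 > arr[5]=10
(4, 7): arr[4]=18 > arr[7]=5
(5, 7): arr[5]=10 > arr[7]=5
(6, 7): arr[6]=18 > arr[7]=5

Total inversions: 9

The array has 9 inversion(s): (0,2), (1,2), (1,3), (1,5), (1,7), (4,5), (4,7), (5,7), (6,7). Each pair (i,j) satisfies i < j and arr[i] > arr[j].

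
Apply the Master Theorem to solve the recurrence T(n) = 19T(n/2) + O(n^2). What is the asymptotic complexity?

Master Theorem for T(n) = 19T(n/2) + O(n^2):

a = 19, b = 2, c = 2
log_b(a) = log_2(19) = 4.2479

Case 1: c = 2 < log_2(19) = 4.2479
T(n) = O(n^(log_2 19))

For T(n) = 19T(n/2) + O(n^2): log_2(19) = 4.2479. This is Case 1 of the Master Theorem (c < log_b(a), work dominated by leaves), giving O(n^(log_2 19)).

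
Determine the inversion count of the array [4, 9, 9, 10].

Finding inversions in [4, 9, 9, 10]:


Total inversions: 0

The array has 0 inversions. It is already sorted.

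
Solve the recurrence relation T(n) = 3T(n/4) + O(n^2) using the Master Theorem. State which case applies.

Master Theorem for T(n) = 3T(n/4) + O(n^2):

a = 3, b = 4, c = 2
log_b(a) = log_4(3) = 0.7925

Case 3: c = 2 > log_4(3) = 0.7925
T(n) = O(n^2) = O(n^2)

For T(n) = 3T(n/4) + O(n^2): log_4(3) = 0.7925. This is Case 3 of the Master Theorem (c > log_b(a), work dominated by root), giving O(n^2).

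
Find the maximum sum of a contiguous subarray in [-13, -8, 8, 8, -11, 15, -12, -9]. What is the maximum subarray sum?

Using Kadane's algorithm on [-13, -8, 8, 8, -11, 15, -12, -9]:

Scanning through the array:
Position 1 (value -8): max_ending_here = -8, max_so_far = -8
Position 2 (value 8): max_ending_here = 8, max_so_far = 8
Position 3 (value 8): max_ending_here = 16, max_so_far = 16
Position 4 (value -11): max_ending_here = 5, max_so_far = 16
Position 5 (value 15): max_ending_here = 20, max_so_far = 20
Position 6 (value -12): max_ending_here = 8, max_so_far = 20
Position 7 (value -9): max_ending_here = -1, max_so_far = 20

Maximum subarray: [8, 8, -11, 15]
Maximum sum: 20

The maximum subarray is [8, 8, -11, 15] with sum 20. This subarray runs from index 2 to index 5.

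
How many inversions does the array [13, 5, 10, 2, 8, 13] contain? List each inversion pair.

Finding inversions in [13, 5, 10, 2, 8, 13]:

(0, 1): arr[0]=13 > arr[1]=5
(0, 2): arr[0]=13 > arr[2]=10
(0, 3): arr[0]=13 > arr[3]=2
(0, 4): arr[0]=13 > arr[4]=8
(1, 3): arr[1]=5 > arr[3]=2
(2, 3): arr[2]=10 > arr[3]=2
(2, 4): arr[2]=10 > arr[4]=8

Total inversions: 7

The array has 7 inversion(s): (0,1), (0,2), (0,3), (0,4), (1,3), (2,3), (2,4). Each pair (i,j) satisfies i < j and arr[i] > arr[j].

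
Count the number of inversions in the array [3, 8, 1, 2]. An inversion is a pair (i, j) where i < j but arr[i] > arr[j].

Finding inversions in [3, 8, 1, 2]:

(0, 2): arr[0]=3 > arr[2]=1
(0, 3): arr[0]=3 > arr[3]=2
(1, 2): arr[1]=8 > arr[2]=1
(1, 3): arr[1]=8 > arr[3]=2

Total inversions: 4

The array has 4 inversion(s): (0,2), (0,3), (1,2), (1,3). Each pair (i,j) satisfies i < j and arr[i] > arr[j].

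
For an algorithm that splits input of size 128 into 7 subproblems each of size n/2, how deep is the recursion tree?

For divide and conquer with division factor 2:

Problem sizes at each level:
Level 0: 128
Level 1: 64
Level 2: 32
Level 3: 16
Level 4: 8
Level 5: 4
Level 6: 2
Level 7: 1

The root is level 0 and the size-1 base case is level 7 (the tree spans levels 0 through 7, i.e. 8 levels counting the root), so the depth is the number of divisions: log_2(128) = 7

The recursion tree depth is log_2(128) = 7. At each level, the problem size is divided by 2, so it takes 7 divisions to reduce to a base case of size 1. The algorithm makes 7 recursive calls at each level.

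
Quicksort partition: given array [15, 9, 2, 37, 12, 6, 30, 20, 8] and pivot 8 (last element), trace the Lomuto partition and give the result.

Lomuto partition with pivot = 8:

Initial array: [15, 9, 2, 37, 12, 6, 30, 20, 8]

arr[0]=15 > 8: no swap
arr[1]=9 > 8: no swap
arr[2]=2 <= 8: swap with position 0, array becomes [2, 9, 15, 37, 12, 6, 30, 20, 8]
arr[3]=37 > 8: no swap
arr[4]=12 > 8: no swap
arr[5]=6 <= 8: swap with position 1, array becomes [2, 6, 15, 37, 12, 9, 30, 20, 8]
arr[6]=30 > 8: no swap
arr[7]=20 > 8: no swap

Place pivot at position 2: [2, 6, 8, 37, 12, 9, 30, 20, 15]
Pivot position: 2

After partitioning with pivot 8, the array becomes [2, 6, 8, 37, 12, 9, 30, 20, 15]. The pivot is placed at index 2. All elements to the left of the pivot are <= 8, and all elements to the right are > 8.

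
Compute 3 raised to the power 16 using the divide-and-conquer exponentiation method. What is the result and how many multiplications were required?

Computing 3^16 by squaring (build up from 3^1; each line after the first costs one multiplication):

3^1 = 3
3^2 = (3^1)^2 = 3^2 = 9
3^4 = (3^2)^2 = 9^2 = 81
3^8 = (3^4)^2 = 81^2 = 6561
3^16 = (3^8)^2 = 6561^2 = 43046721

Result: 43046721
Multiplications needed: 4 (4 lines after 3^1)

3^16 = 43046721. Using exponentiation by squaring, this requires 4 multiplications. The key idea: if the exponent is even, square the half-power; if odd, multiply by the base once.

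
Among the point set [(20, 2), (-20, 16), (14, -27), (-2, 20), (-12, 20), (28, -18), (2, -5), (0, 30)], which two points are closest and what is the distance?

Computing all pairwise distances among 8 points:

d((20, 2), (-20, 16)) = 42.3792
d((20, 2), (14, -27)) = 29.6142
d((20, 2), (-2, 20)) = 28.4253
d((20, 2), (-12, 20)) = 36.7151
d((20, 2), (28, -18)) = 21.5407
d((20, 2), (2, -5)) = 19.3132
d((20, 2), (0, 30)) = 34.4093
d((-20, 16), (14, -27)) = 54.8179
d((-20, 16), (-2, 20)) = 18.4391
d((-20, 16), (-12, 20)) = 8.9443 <-- minimum
d((-20, 16), (28, -18)) = 58.8218
d((-20, 16), (2, -5)) = 30.4138
d((-20, 16), (0, 30)) = 24.4131
d((14, -27), (-2, 20)) = 49.6488
d((14, -27), (-12, 20)) = 53.7122
d((14, -27), (28, -18)) = 16.6433
d((14, -27), (2, -5)) = 25.0599
d((14, -27), (0, 30)) = 58.6941
d((-2, 20), (-12, 20)) = 10.0
d((-2, 20), (28, -18)) = 48.4149
d((-2, 20), (2, -5)) = 25.318
d((-2, 20), (0, 30)) = 10.198
d((-12, 20), (28, -18)) = 55.1725
d((-12, 20), (2, -5)) = 28.6531
d((-12, 20), (0, 30)) = 15.6205
d((28, -18), (2, -5)) = 29.0689
d((28, -18), (0, 30)) = 55.5698
d((2, -5), (0, 30)) = 35.0571

Closest pair: (-20, 16) and (-12, 20) with distance 8.9443

The closest pair is (-20, 16) and (-12, 20) with Euclidean distance 8.9443. For 8 points, brute-force pairwise comparison is shown above. For large n, the divide-and-conquer algorithm (sort by x, recurse on halves, check the dividing strip) achieves O(n log n).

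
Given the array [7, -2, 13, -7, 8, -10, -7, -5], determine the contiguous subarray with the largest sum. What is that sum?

Using Kadane's algorithm on [7, -2, 13, -7, 8, -10, -7, -5]:

Scanning through the array:
Position 1 (value -2): max_ending_here = 5, max_so_far = 7
Position 2 (value 13): max_ending_here = 18, max_so_far = 18
Position 3 (value -7): max_ending_here = 11, max_so_far = 18
Position 4 (value 8): max_ending_here = 19, max_so_far = 19
Position 5 (value -10): max_ending_here = 9, max_so_far = 19
Position 6 (value -7): max_ending_here = 2, max_so_far = 19
Position 7 (value -5): max_ending_here = -3, max_so_far = 19

Maximum subarray: [7, -2, 13, -7, 8]
Maximum sum: 19

The maximum subarray is [7, -2, 13, -7, 8] with sum 19. This subarray runs from index 0 to index 4.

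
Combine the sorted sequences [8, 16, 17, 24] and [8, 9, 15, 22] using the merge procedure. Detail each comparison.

Merging process:

Compare 8 vs 8: take 8 from left. Merged: [8]
Compare 16 vs 8: take 8 from right. Merged: [8, 8]
Compare 16 vs 9: take 9 from right. Merged: [8, 8, 9]
Compare 16 vs 15: take 15 from right. Merged: [8, 8, 9, 15]
Compare 16 vs 22: take 16 from left. Merged: [8, 8, 9, 15, 16]
Compare 17 vs 22: take 17 from left. Merged: [8, 8, 9, 15, 16, 17]
Compare 24 vs 22: take 22 from right. Merged: [8, 8, 9, 15, 16, 17, 22]
Append remaining from left: [24]. Merged: [8, 8, 9, 15, 16, 17, 22, 24]

Final merged array: [8, 8, 9, 15, 16, 17, 22, 24]
Total comparisons: 7

The merged array is [8, 8, 9, 15, 16, 17, 22, 24], requiring 7 comparisons. The merge step runs in O(n) time where n is the total number of elements.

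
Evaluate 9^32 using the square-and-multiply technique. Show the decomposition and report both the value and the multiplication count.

Computing 9^32 by squaring (build up from 9^1; each line after the first costs one multiplication):

9^1 = 9
9^2 = (9^1)^2 = 9^2 = 81
9^4 = (9^2)^2 = 81^2 = 6561
9^8 = (9^4)^2 = 6561^2 = 43046721
9^16 = (9^8)^2 = 43046721^2 = 1853020188851841
9^32 = (9^16)^2 = 1853020188851841^2 = 3433683820292512484657849089281

Result: 3433683820292512484657849089281
Multiplications needed: 5 (5 lines after 9^1)

9^32 = 3433683820292512484657849089281. Using exponentiation by squaring, this requires 5 multiplications. The key idea: if the exponent is even, square the half-power; if odd, multiply by the base once.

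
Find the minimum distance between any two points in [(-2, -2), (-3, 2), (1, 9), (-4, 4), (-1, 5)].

Computing all pairwise distances among 5 points:

d((-2, -2), (-3, 2)) = 4.1231
d((-2, -2), (1, 9)) = 11.4018
d((-2, -2), (-4, 4)) = 6.3246
d((-2, -2), (-1, 5)) = 7.0711
d((-3, 2), (1, 9)) = 8.0623
d((-3, 2), (-4, 4)) = 2.2361 <-- minimum
d((-3, 2), (-1, 5)) = 3.6056
d((1, 9), (-4, 4)) = 7.0711
d((1, 9), (-1, 5)) = 4.4721
d((-4, 4), (-1, 5)) = 3.1623

Closest pair: (-3, 2) and (-4, 4) with distance 2.2361

The closest pair is (-3, 2) and (-4, 4) with Euclidean distance 2.2361. For 5 points, brute-force pairwise comparison is shown above. For large n, the divide-and-conquer algorithm (sort by x, recurse on halves, check the dividing strip) achieves O(n log n).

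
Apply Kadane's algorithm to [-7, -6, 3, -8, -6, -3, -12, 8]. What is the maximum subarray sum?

Using Kadane's algorithm on [-7, -6, 3, -8, -6, -3, -12, 8]:

Scanning through the array:
Position 1 (value -6): max_ending_here = -6, max_so_far = -6
Position 2 (value 3): max_ending_here = 3, max_so_far = 3
Position 3 (value -8): max_ending_here = -5, max_so_far = 3
Position 4 (value -6): max_ending_here = -6, max_so_far = 3
Position 5 (value -3): max_ending_here = -3, max_so_far = 3
Position 6 (value -12): max_ending_here = -12, max_so_far = 3
Position 7 (value 8): max_ending_here = 8, max_so_far = 8

Maximum subarray: [8]
Maximum sum: 8

The maximum subarray is [8] with sum 8. This subarray runs from index 7 to index 7.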